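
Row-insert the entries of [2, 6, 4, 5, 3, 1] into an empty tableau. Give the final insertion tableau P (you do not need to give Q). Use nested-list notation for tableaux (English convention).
P = [[1, 3, 5], [2], [4], [6]]

Insert 2: appended to row 1. P = [[2]].
Insert 6: appended to row 1. P = [[2, 6]].
Insert 4: 4 bumps 6 from row 1; 6 starts row 2. P = [[2, 4], [6]].
Insert 5: appended to row 1. P = [[2, 4, 5], [6]].
Insert 3: 3 bumps 4 from row 1; 4 bumps 6 from row 2; 6 starts row 3. P = [[2, 3, 5], [4], [6]].
Insert 1: 1 bumps 2 from row 1; 2 bumps 4 from row 2; 4 bumps 6 from row 3; 6 starts row 4. P = [[1, 3, 5], [2], [4], [6]].

So P = [[1, 3, 5], [2], [4], [6]].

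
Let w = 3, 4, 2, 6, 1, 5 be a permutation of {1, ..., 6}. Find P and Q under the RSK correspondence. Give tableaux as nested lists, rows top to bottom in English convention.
Insert each entry of the permutation into P by Schensted row insertion, recording in Q the position of each new cell.

After inserting 3: P = [[3]].
After inserting 4: P = [[3, 4]].
After inserting 2: P = [[2, 4], [3]].
After inserting 6: P = [[2, 4, 6], [3]].
After inserting 1: P = [[1, 4, 6], [2], [3]].
After inserting 5: P = [[1, 4, 5], [2, 6], [3]].

So P = [[1, 4, 5], [2, 6], [3]], Q = [[1, 2, 4], [3, 6], [5]].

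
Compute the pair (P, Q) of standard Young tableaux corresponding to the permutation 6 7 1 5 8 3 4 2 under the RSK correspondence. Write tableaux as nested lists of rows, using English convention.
P = [[1, 2, 4], [3, 7, 8], [5], [6]], Q = [[1, 2, 5], [3, 4, 7], [6], [8]]

Insert each entry of the permutation into P by Schensted row insertion, recording in Q the position of each new cell.

After inserting 6: P = [[6]].
After inserting 7: P = [[6, 7]].
After inserting 1: P = [[1, 7], [6]].
After inserting 5: P = [[1, 5], [6, 7]].
After inserting 8: P = [[1, 5, 8], [6, 7]].
After inserting 3: P = [[1, 3, 8], [5, 7], [6]].
After inserting 4: P = [[1, 3, 4], [5, 7, 8], [6]].
After inserting 2: P = [[1, 2, 4], [3, 7, 8], [5], [6]].

So P = [[1, 2, 4], [3, 7, 8], [5], [6]], Q = [[1, 2, 5], [3, 4, 7], [6], [8]].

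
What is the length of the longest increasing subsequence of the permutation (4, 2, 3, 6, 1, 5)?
3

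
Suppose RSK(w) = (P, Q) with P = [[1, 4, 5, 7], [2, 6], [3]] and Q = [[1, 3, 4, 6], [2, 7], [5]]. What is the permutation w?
Reverse the RSK construction: for i from n down to 1, find the cell of Q containing i, remove the entry at that cell from P, and reverse-bump it up through P; the value ejected from row 1 is w(i).

Step i=7: Q has 7 at row 2, column 2; remove 6 from row 2 of P and reverse-bump: 6 enters row 1 and ejects 5. So w(7) = 5. P is now [[1, 4, 6, 7], [2], [3]].
Step i=6: Q has 6 at row 1, column 4; remove that cell from P, ejecting 7. So w(6) = 7. P is now [[1, 4, 6], [2], [3]].
Step i=5: Q has 5 at row 3, column 1; remove 3 from row 3 of P and reverse-bump: 3 enters row 2 and ejects 2; 2 enters row 1 and ejects 1. So w(5) = 1. P is now [[2, 4, 6], [3]].
Step i=4: Q has 4 at row 1, column 3; remove that cell from P, ejecting 6. So w(4) = 6. P is now [[2, 4], [3]].
Step i=3: Q has 3 at row 1, column 2; remove that cell from P, ejecting 4. So w(3) = 4. P is now [[2], [3]].
Step i=2: Q has 2 at row 2, column 1; remove 3 from row 2 of P and reverse-bump: 3 enters row 1 and ejects 2. So w(2) = 2. P is now [[3]].
Step i=1: Q has 1 at row 1, column 1; remove that cell from P, ejecting 3. So w(1) = 3. P is now [].

So w = 3 2 4 6 1 7 5.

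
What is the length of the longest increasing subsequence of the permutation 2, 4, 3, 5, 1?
3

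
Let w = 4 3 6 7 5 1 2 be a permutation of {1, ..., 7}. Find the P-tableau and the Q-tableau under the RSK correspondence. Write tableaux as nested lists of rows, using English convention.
Insert each entry of the permutation into P by Schensted row insertion, recording in Q the position of each new cell.

Insert 4: appended to row 1. P = [[4]].
Insert 3: 3 bumps 4 from row 1; 4 starts row 2. P = [[3], [4]].
Insert 6: appended to row 1. P = [[3, 6], [4]].
Insert 7: appended to row 1. P = [[3, 6, 7], [4]].
Insert 5: 5 bumps 6 from row 1; 6 appends to row 2. P = [[3, 5, 7], [4, 6]].
Insert 1: 1 bumps 3 from row 1; 3 bumps 4 from row 2; 4 starts row 3. P = [[1, 5, 7], [3, 6], [4]].
Insert 2: 2 bumps 5 from row 1; 5 bumps 6 from row 2; 6 appends to row 3. P = [[1, 2, 7], [3, 5], [4, 6]].

So P = [[1, 2, 7], [3, 5], [4, 6]], Q = [[1, 3, 4], [2, 5], [6, 7]].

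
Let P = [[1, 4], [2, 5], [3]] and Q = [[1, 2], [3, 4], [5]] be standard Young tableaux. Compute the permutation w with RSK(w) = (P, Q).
Reverse RSK: for i = n, n-1, ..., 1, locate i in Q, remove the corresponding corner cell from P, and reverse-bump its entry up through P; the value ejected from row 1 is w(i).

So w = 3 5 2 4 1.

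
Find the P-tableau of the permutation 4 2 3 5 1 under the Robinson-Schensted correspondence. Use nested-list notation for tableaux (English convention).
P = [[1, 3, 5], [2], [4]]

Insert 4: appended to row 1. P = [[4]].
Insert 2: 2 bumps 4 from row 1; 4 starts row 2. P = [[2], [4]].
Insert 3: appended to row 1. P = [[2, 3], [4]].
Insert 5: appended to row 1. P = [[2, 3, 5], [4]].
Insert 1: 1 bumps 2 from row 1; 2 bumps 4 from row 2; 4 starts row 3. P = [[1, 3, 5], [2], [4]].

So P = [[1, 3, 5], [2], [4]].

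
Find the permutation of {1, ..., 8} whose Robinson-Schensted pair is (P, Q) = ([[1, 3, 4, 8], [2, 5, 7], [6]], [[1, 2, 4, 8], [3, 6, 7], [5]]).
Reverse the RSK construction: for i from n down to 1, find the cell of Q containing i, remove the entry at that cell from P, and reverse-bump it up through P; the value ejected from row 1 is w(i).

Step i=8: Q has 8 at row 1, column 4; remove that cell from P, ejecting 8. So w(8) = 8. P is now [[1, 3, 4], [2, 5, 7], [6]].
Step i=7: Q has 7 at row 2, column 3; remove 7 from row 2 of P and reverse-bump: 7 enters row 1 and ejects 4. So w(7) = 4. P is now [[1, 3, 7], [2, 5], [6]].
Step i=6: Q has 6 at row 2, column 2; remove 5 from row 2 of P and reverse-bump: 5 enters row 1 and ejects 3. So w(6) = 3. P is now [[1, 5, 7], [2], [6]].
Step i=5: Q has 5 at row 3, column 1; remove 6 from row 3 of P and reverse-bump: 6 enters row 2 and ejects 2; 2 enters row 1 and ejects 1. So w(5) = 1. P is now [[2, 5, 7], [6]].
Step i=4: Q has 4 at row 1, column 3; remove that cell from P, ejecting 7. So w(4) = 7. P is now [[2, 5], [6]].
Step i=3: Q has 3 at row 2, column 1; remove 6 from row 2 of P and reverse-bump: 6 enters row 1 and ejects 5. So w(3) = 5. P is now [[2, 6]].
Step i=2: Q has 2 at row 1, column 2; remove that cell from P, ejecting 6. So w(2) = 6. P is now [[2]].
Step i=1: Q has 1 at row 1, column 1; remove that cell from P, ejecting 2. So w(1) = 2. P is now [].

So w = 2 6 5 7 1 3 4 8.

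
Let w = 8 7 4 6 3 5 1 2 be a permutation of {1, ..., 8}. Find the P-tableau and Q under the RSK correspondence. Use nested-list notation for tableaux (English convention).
Insert each entry of the permutation into P by Schensted row insertion, recording in Q the position of each new cell.

Insert 8: appended to row 1. P = [[8]].
Insert 7: 7 bumps 8 from row 1; 8 starts row 2. P = [[7], [8]].
Insert 4: 4 bumps 7 from row 1; 7 bumps 8 from row 2; 8 starts row 3. P = [[4], [7], [8]].
Insert 6: appended to row 1. P = [[4, 6], [7], [8]].
Insert 3: 3 bumps 4 from row 1; 4 bumps 7 from row 2; 7 bumps 8 from row 3; 8 starts row 4. P = [[3, 6], [4], [7], [8]].
Insert 5: 5 bumps 6 from row 1; 6 appends to row 2. P = [[3, 5], [4, 6], [7], [8]].
Insert 1: 1 bumps 3 from row 1; 3 bumps 4 from row 2; 4 bumps 7 from row 3; 7 bumps 8 from row 4; 8 starts row 5. P = [[1, 5], [3, 6], [4], [7], [8]].
Insert 2: 2 bumps 5 from row 1; 5 bumps 6 from row 2; 6 appends to row 3. P = [[1, 2], [3, 5], [4, 6], [7], [8]].

So P = [[1, 2], [3, 5], [4, 6], [7], [8]], Q = [[1, 4], [2, 6], [3, 8], [5], [7]].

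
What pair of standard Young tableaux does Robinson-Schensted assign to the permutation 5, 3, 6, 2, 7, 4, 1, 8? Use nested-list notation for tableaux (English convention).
Insert each entry of the permutation into P by Schensted row insertion, recording in Q the position of each new cell.

After inserting 5: P = [[5]].
After inserting 3: P = [[3], [5]].
After inserting 6: P = [[3, 6], [5]].
After inserting 2: P = [[2, 6], [3], [5]].
After inserting 7: P = [[2, 6, 7], [3], [5]].
After inserting 4: P = [[2, 4, 7], [3, 6], [5]].
After inserting 1: P = [[1, 4, 7], [2, 6], [3], [5]].
After inserting 8: P = [[1, 4, 7, 8], [2, 6], [3], [5]].

So P = [[1, 4, 7, 8], [2, 6], [3], [5]], Q = [[1, 3, 5, 8], [2, 6], [4], [7]].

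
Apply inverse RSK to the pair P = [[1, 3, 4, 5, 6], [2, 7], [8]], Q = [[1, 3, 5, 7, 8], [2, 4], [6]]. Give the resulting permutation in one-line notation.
Reverse the RSK construction: for i from n down to 1, find the cell of Q containing i, remove the entry at that cell from P, and reverse-bump it up through P; the value ejected from row 1 is w(i).

Step i=8: Q has 8 at row 1, column 5; remove that cell from P, ejecting 6. So w(8) = 6. P is now [[1, 3, 4, 5], [2, 7], [8]].
Step i=7: Q has 7 at row 1, column 4; remove that cell from P, ejecting 5. So w(7) = 5. P is now [[1, 3, 4], [2, 7], [8]].
Step i=6: Q has 6 at row 3, column 1; remove 8 from row 3 of P and reverse-bump: 8 enters row 2 and ejects 7; 7 enters row 1 and ejects 4. So w(6) = 4. P is now [[1, 3, 7], [2, 8]].
Step i=5: Q has 5 at row 1, column 3; remove that cell from P, ejecting 7. So w(5) = 7. P is now [[1, 3], [2, 8]].
Step i=4: Q has 4 at row 2, column 2; remove 8 from row 2 of P and reverse-bump: 8 enters row 1 and ejects 3. So w(4) = 3. P is now [[1, 8], [2]].
Step i=3: Q has 3 at row 1, column 2; remove that cell from P, ejecting 8. So w(3) = 8. P is now [[1], [2]].
Step i=2: Q has 2 at row 2, column 1; remove 2 from row 2 of P and reverse-bump: 2 enters row 1 and ejects 1. So w(2) = 1. P is now [[2]].
Step i=1: Q has 1 at row 1, column 1; remove that cell from P, ejecting 2. So w(1) = 2. P is now [].

So w = 2 1 8 3 7 4 5 6.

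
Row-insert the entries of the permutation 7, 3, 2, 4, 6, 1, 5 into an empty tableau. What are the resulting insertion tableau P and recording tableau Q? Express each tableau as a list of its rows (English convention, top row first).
Insert each entry of the permutation into P by Schensted row insertion, recording in Q the position of each new cell.

Insert 7: appended to row 1. P = [[7]].
Insert 3: 3 bumps 7 from row 1; 7 starts row 2. P = [[3], [7]].
Insert 2: 2 bumps 3 from row 1; 3 bumps 7 from row 2; 7 starts row 3. P = [[2], [3], [7]].
Insert 4: appended to row 1. P = [[2, 4], [3], [7]].
Insert 6: appended to row 1. P = [[2, 4, 6], [3], [7]].
Insert 1: 1 bumps 2 from row 1; 2 bumps 3 from row 2; 3 bumps 7 from row 3; 7 starts row 4. P = [[1, 4, 6], [2], [3], [7]].
Insert 5: 5 bumps 6 from row 1; 6 appends to row 2. P = [[1, 4, 5], [2, 6], [3], [7]].

So P = [[1, 4, 5], [2, 6], [3], [7]], Q = [[1, 4, 5], [2, 7], [3], [6]].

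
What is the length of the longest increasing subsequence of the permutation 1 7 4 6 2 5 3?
3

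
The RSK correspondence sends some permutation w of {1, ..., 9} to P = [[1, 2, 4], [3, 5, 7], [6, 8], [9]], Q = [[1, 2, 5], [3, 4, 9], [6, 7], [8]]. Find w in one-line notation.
Reverse the RSK construction: for i from n down to 1, find the cell of Q containing i, remove the entry at that cell from P, and reverse-bump it up through P; the value ejected from row 1 is w(i).

Step i=9: Q has 9 at row 2, column 3; remove 7 from row 2 of P and reverse-bump: 7 enters row 1 and ejects 4. So w(9) = 4. P is now [[1, 2, 7], [3, 5], [6, 8], [9]].
Step i=8: Q has 8 at row 4, column 1; remove 9 from row 4 of P and reverse-bump: 9 enters row 3 and ejects 8; 8 enters row 2 and ejects 5; 5 enters row 1 and ejects 2. So w(8) = 2. P is now [[1, 5, 7], [3, 8], [6, 9]].
Step i=7: Q has 7 at row 3, column 2; remove 9 from row 3 of P and reverse-bump: 9 enters row 2 and ejects 8; 8 enters row 1 and ejects 7. So w(7) = 7. P is now [[1, 5, 8], [3, 9], [6]].
Step i=6: Q has 6 at row 3, column 1; remove 6 from row 3 of P and reverse-bump: 6 enters row 2 and ejects 3; 3 enters row 1 and ejects 1. So w(6) = 1. P is now [[3, 5, 8], [6, 9]].
Step i=5: Q has 5 at row 1, column 3; remove that cell from P, ejecting 8. So w(5) = 8. P is now [[3, 5], [6, 9]].
Step i=4: Q has 4 at row 2, column 2; remove 9 from row 2 of P and reverse-bump: 9 enters row 1 and ejects 5. So w(4) = 5. P is now [[3, 9], [6]].
Step i=3: Q has 3 at row 2, column 1; remove 6 from row 2 of P and reverse-bump: 6 enters row 1 and ejects 3. So w(3) = 3. P is now [[6, 9]].
Step i=2: Q has 2 at row 1, column 2; remove that cell from P, ejecting 9. So w(2) = 9. P is now [[6]].
Step i=1: Q has 1 at row 1, column 1; remove that cell from P, ejecting 6. So w(1) = 6. P is now [].

So w = 6 9 3 5 8 1 7 2 4.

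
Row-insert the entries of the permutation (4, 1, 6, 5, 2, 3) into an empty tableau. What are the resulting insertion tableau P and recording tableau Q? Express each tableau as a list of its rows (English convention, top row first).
P = [[1, 2, 3], [4, 5], [6]], Q = [[1, 3, 6], [2, 4], [5]]

Insert each entry of the permutation into P by Schensted row insertion, recording in Q the position of each new cell.

Insert 4: appended to row 1. P = [[4]].
Insert 1: 1 bumps 4 from row 1; 4 starts row 2. P = [[1], [4]].
Insert 6: appended to row 1. P = [[1, 6], [4]].
Insert 5: 5 bumps 6 from row 1; 6 appends to row 2. P = [[1, 5], [4, 6]].
Insert 2: 2 bumps 5 from row 1; 5 bumps 6 from row 2; 6 starts row 3. P = [[1, 2], [4, 5], [6]].
Insert 3: appended to row 1. P = [[1, 2, 3], [4, 5], [6]].

So P = [[1, 2, 3], [4, 5], [6]], Q = [[1, 3, 6], [2, 4], [5]].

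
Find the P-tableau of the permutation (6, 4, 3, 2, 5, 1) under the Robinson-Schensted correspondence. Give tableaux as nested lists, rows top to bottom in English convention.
P = [[1, 5], [2], [3], [4], [6]]

Insert 6: appended to row 1. P = [[6]].
Insert 4: 4 bumps 6 from row 1; 6 starts row 2. P = [[4], [6]].
Insert 3: 3 bumps 4 from row 1; 4 bumps 6 from row 2; 6 starts row 3. P = [[3], [4], [6]].
Insert 2: 2 bumps 3 from row 1; 3 bumps 4 from row 2; 4 bumps 6 from row 3; 6 starts row 4. P = [[2], [3], [4], [6]].
Insert 5: appended to row 1. P = [[2, 5], [3], [4], [6]].
Insert 1: 1 bumps 2 from row 1; 2 bumps 3 from row 2; 3 bumps 4 from row 3; 4 bumps 6 from row 4; 6 starts row 5. P = [[1, 5], [2], [3], [4], [6]].

So P = [[1, 5], [2], [3], [4], [6]].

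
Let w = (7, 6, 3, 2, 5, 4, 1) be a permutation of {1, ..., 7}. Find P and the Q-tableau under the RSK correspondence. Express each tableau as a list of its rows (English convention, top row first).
Insert each entry of the permutation into P by Schensted row insertion, recording in Q the position of each new cell.

Insert 7: appended to row 1. P = [[7]], Q = [[1]].
Insert 6: 6 bumps 7 from row 1; 7 starts row 2. P = [[6], [7]], Q = [[1], [2]].
Insert 3: 3 bumps 6 from row 1; 6 bumps 7 from row 2; 7 starts row 3. P = [[3], [6], [7]], Q = [[1], [2], [3]].
Insert 2: 2 bumps 3 from row 1; 3 bumps 6 from row 2; 6 bumps 7 from row 3; 7 starts row 4. P = [[2], [3], [6], [7]], Q = [[1], [2], [3], [4]].
Insert 5: appended to row 1. P = [[2, 5], [3], [6], [7]], Q = [[1, 5], [2], [3], [4]].
Insert 4: 4 bumps 5 from row 1; 5 appends to row 2. P = [[2, 4], [3, 5], [6], [7]], Q = [[1, 5], [2, 6], [3], [4]].
Insert 1: 1 bumps 2 from row 1; 2 bumps 3 from row 2; 3 bumps 6 from row 3; 6 bumps 7 from row 4; 7 starts row 5. P = [[1, 4], [2, 5], [3], [6], [7]], Q = [[1, 5], [2, 6], [3], [4], [7]].

So P = [[1, 4], [2, 5], [3], [6], [7]], Q = [[1, 5], [2, 6], [3], [4], [7]].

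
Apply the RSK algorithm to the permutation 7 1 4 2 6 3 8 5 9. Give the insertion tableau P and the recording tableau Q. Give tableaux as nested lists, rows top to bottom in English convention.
Insert each entry of the permutation into P by Schensted row insertion, recording in Q the position of each new cell.

Insert 7: appended to row 1. P = [[7]].
Insert 1: 1 bumps 7 from row 1; 7 starts row 2. P = [[1], [7]].
Insert 4: appended to row 1. P = [[1, 4], [7]].
Insert 2: 2 bumps 4 from row 1; 4 bumps 7 from row 2; 7 starts row 3. P = [[1, 2], [4], [7]].
Insert 6: appended to row 1. P = [[1, 2, 6], [4], [7]].
Insert 3: 3 bumps 6 from row 1; 6 appends to row 2. P = [[1, 2, 3], [4, 6], [7]].
Insert 8: appended to row 1. P = [[1, 2, 3, 8], [4, 6], [7]].
Insert 5: 5 bumps 8 from row 1; 8 appends to row 2. P = [[1, 2, 3, 5], [4, 6, 8], [7]].
Insert 9: appended to row 1. P = [[1, 2, 3, 5, 9], [4, 6, 8], [7]].

So P = [[1, 2, 3, 5, 9], [4, 6, 8], [7]], Q = [[1, 3, 5, 7, 9], [2, 6, 8], [4]].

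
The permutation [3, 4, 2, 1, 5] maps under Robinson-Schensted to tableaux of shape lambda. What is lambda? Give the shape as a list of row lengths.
[3, 1, 1]

Row-insert each entry into an empty tableau.

After inserting 3: P = [[3]].
After inserting 4: P = [[3, 4]].
After inserting 2: P = [[2, 4], [3]].
After inserting 1: P = [[1, 4], [2], [3]].
After inserting 5: P = [[1, 4, 5], [2], [3]].

The final insertion tableau P = [[1, 4, 5], [2], [3]] has shape [3, 1, 1].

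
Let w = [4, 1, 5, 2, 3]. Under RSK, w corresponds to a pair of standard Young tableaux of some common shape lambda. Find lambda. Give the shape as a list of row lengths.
[3, 2]

Row-insert each entry into an empty tableau.

After inserting 4: P = [[4]].
After inserting 1: P = [[1], [4]].
After inserting 5: P = [[1, 5], [4]].
After inserting 2: P = [[1, 2], [4, 5]].
After inserting 3: P = [[1, 2, 3], [4, 5]].

The final insertion tableau P = [[1, 2, 3], [4, 5]] has shape [3, 2].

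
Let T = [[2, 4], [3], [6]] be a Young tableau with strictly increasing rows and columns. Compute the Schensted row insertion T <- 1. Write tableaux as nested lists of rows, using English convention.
In row 1, 1 replaces 2 (the leftmost entry greater than 1); 2 is bumped to row 2. In row 2, 2 replaces 3 (the leftmost entry greater than 2); 3 is bumped to row 3. In row 3, 3 replaces 6 (the leftmost entry greater than 3); 6 is bumped to row 4. 6 starts a new row 4. The new tableau is [[1, 4], [2], [3], [6]].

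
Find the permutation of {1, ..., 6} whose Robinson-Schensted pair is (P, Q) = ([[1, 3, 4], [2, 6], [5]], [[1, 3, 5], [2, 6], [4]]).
Reverse the RSK construction: for i from n down to 1, find the cell of Q containing i, remove the entry at that cell from P, and reverse-bump it up through P; the value ejected from row 1 is w(i).

Step i=6: Q has 6 at row 2, column 2; remove 6 from row 2 of P and reverse-bump: 6 enters row 1 and ejects 4. So w(6) = 4. P is now [[1, 3, 6], [2], [5]].
Step i=5: Q has 5 at row 1, column 3; remove that cell from P, ejecting 6. So w(5) = 6. P is now [[1, 3], [2], [5]].
Step i=4: Q has 4 at row 3, column 1; remove 5 from row 3 of P and reverse-bump: 5 enters row 2 and ejects 2; 2 enters row 1 and ejects 1. So w(4) = 1. P is now [[2, 3], [5]].
Step i=3: Q has 3 at row 1, column 2; remove that cell from P, ejecting 3. So w(3) = 3. P is now [[2], [5]].
Step i=2: Q has 2 at row 2, column 1; remove 5 from row 2 of P and reverse-bump: 5 enters row 1 and ejects 2. So w(2) = 2. P is now [[5]].
Step i=1: Q has 1 at row 1, column 1; remove that cell from P, ejecting 5. So w(1) = 5. P is now [].

So w = 5 2 3 1 6 4.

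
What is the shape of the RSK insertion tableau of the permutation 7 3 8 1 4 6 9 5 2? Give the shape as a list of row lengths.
[4, 2, 2, 1]

RSK row insertion gives P = [[1, 2, 5, 9], [3, 4], [6, 8], [7]], which has shape [4, 2, 2, 1].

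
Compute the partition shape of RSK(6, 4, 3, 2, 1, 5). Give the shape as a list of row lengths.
[2, 1, 1, 1, 1]

Row-insert each entry into an empty tableau.

After inserting 6: P = [[6]].
After inserting 4: P = [[4], [6]].
After inserting 3: P = [[3], [4], [6]].
After inserting 2: P = [[2], [3], [4], [6]].
After inserting 1: P = [[1], [2], [3], [4], [6]].
After inserting 5: P = [[1, 5], [2], [3], [4], [6]].

The final insertion tableau P = [[1, 5], [2], [3], [4], [6]] has shape [2, 1, 1, 1, 1].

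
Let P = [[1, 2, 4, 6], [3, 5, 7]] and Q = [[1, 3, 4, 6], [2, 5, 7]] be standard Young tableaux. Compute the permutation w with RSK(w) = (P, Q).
Reverse RSK: for i = n, n-1, ..., 1, locate i in Q, remove the corresponding corner cell from P, and reverse-bump its entry up through P; the value ejected from row 1 is w(i).

So w = 3 1 2 5 4 7 6.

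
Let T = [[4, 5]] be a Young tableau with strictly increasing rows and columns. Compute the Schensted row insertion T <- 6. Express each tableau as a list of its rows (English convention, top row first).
6 is larger than every entry of row 1, so it is appended to row 1. The new tableau is [[4, 5, 6]].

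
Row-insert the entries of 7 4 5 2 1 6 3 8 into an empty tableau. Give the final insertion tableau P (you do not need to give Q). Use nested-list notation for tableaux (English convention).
Insert 7: appended to row 1. P = [[7]].
Insert 4: 4 bumps 7 from row 1; 7 starts row 2. P = [[4], [7]].
Insert 5: appended to row 1. P = [[4, 5], [7]].
Insert 2: 2 bumps 4 from row 1; 4 bumps 7 from row 2; 7 starts row 3. P = [[2, 5], [4], [7]].
Insert 1: 1 bumps 2 from row 1; 2 bumps 4 from row 2; 4 bumps 7 from row 3; 7 starts row 4. P = [[1, 5], [2], [4], [7]].
Insert 6: appended to row 1. P = [[1, 5, 6], [2], [4], [7]].
Insert 3: 3 bumps 5 from row 1; 5 appends to row 2. P = [[1, 3, 6], [2, 5], [4], [7]].
Insert 8: appended to row 1. P = [[1, 3, 6, 8], [2, 5], [4], [7]].

So P = [[1, 3, 6, 8], [2, 5], [4], [7]].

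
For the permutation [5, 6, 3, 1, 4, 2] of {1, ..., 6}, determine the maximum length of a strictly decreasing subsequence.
3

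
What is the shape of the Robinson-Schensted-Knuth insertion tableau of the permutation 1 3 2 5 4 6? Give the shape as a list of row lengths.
Row-insert each entry into an empty tableau.

After inserting 1: P = [[1]].
After inserting 3: P = [[1, 3]].
After inserting 2: P = [[1, 2], [3]].
After inserting 5: P = [[1, 2, 5], [3]].
After inserting 4: P = [[1, 2, 4], [3, 5]].
After inserting 6: P = [[1, 2, 4, 6], [3, 5]].

The final insertion tableau P = [[1, 2, 4, 6], [3, 5]] has shape [4, 2].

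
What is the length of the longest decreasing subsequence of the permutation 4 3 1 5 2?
3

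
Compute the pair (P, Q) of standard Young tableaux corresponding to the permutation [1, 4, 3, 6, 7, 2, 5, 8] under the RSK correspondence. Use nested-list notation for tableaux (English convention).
P = [[1, 2, 5, 7, 8], [3, 6], [4]], Q = [[1, 2, 4, 5, 8], [3, 7], [6]]

Insert each entry of the permutation into P by Schensted row insertion, recording in Q the position of each new cell.

Insert 1: appended to row 1. P = [[1]], Q = [[1]].
Insert 4: appended to row 1. P = [[1, 4]], Q = [[1, 2]].
Insert 3: 3 bumps 4 from row 1; 4 starts row 2. P = [[1, 3], [4]], Q = [[1, 2], [3]].
Insert 6: appended to row 1. P = [[1, 3, 6], [4]], Q = [[1, 2, 4], [3]].
Insert 7: appended to row 1. P = [[1, 3, 6, 7], [4]], Q = [[1, 2, 4, 5], [3]].
Insert 2: 2 bumps 3 from row 1; 3 bumps 4 from row 2; 4 starts row 3. P = [[1, 2, 6, 7], [3], [4]], Q = [[1, 2, 4, 5], [3], [6]].
Insert 5: 5 bumps 6 from row 1; 6 appends to row 2. P = [[1, 2, 5, 7], [3, 6], [4]], Q = [[1, 2, 4, 5], [3, 7], [6]].
Insert 8: appended to row 1. P = [[1, 2, 5, 7, 8], [3, 6], [4]], Q = [[1, 2, 4, 5, 8], [3, 7], [6]].

So P = [[1, 2, 5, 7, 8], [3, 6], [4]], Q = [[1, 2, 4, 5, 8], [3, 7], [6]].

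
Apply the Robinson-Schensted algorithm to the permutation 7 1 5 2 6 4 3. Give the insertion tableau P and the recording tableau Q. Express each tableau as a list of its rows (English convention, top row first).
P = [[1, 2, 3], [4, 6], [5], [7]], Q = [[1, 3, 5], [2, 6], [4], [7]]

Insert each entry of the permutation into P by Schensted row insertion, recording in Q the position of each new cell.

Insert 7: appended to row 1. P = [[7]], Q = [[1]].
Insert 1: 1 bumps 7 from row 1; 7 starts row 2. P = [[1], [7]], Q = [[1], [2]].
Insert 5: appended to row 1. P = [[1, 5], [7]], Q = [[1, 3], [2]].
Insert 2: 2 bumps 5 from row 1; 5 bumps 7 from row 2; 7 starts row 3. P = [[1, 2], [5], [7]], Q = [[1, 3], [2], [4]].
Insert 6: appended to row 1. P = [[1, 2, 6], [5], [7]], Q = [[1, 3, 5], [2], [4]].
Insert 4: 4 bumps 6 from row 1; 6 appends to row 2. P = [[1, 2, 4], [5, 6], [7]], Q = [[1, 3, 5], [2, 6], [4]].
Insert 3: 3 bumps 4 from row 1; 4 bumps 5 from row 2; 5 bumps 7 from row 3; 7 starts row 4. P = [[1, 2, 3], [4, 6], [5], [7]], Q = [[1, 3, 5], [2, 6], [4], [7]].

So P = [[1, 2, 3], [4, 6], [5], [7]], Q = [[1, 3, 5], [2, 6], [4], [7]].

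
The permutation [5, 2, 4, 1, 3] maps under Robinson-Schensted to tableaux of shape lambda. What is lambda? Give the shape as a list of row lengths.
[2, 2, 1]

Row-insert each entry into an empty tableau.

After inserting 5: P = [[5]].
After inserting 2: P = [[2], [5]].
After inserting 4: P = [[2, 4], [5]].
After inserting 1: P = [[1, 4], [2], [5]].
After inserting 3: P = [[1, 3], [2, 4], [5]].

The final insertion tableau P = [[1, 3], [2, 4], [5]] has shape [2, 2, 1].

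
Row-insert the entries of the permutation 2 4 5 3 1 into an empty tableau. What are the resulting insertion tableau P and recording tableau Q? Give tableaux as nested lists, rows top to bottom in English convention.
Insert each entry of the permutation into P by Schensted row insertion, recording in Q the position of each new cell.

Insert 2: appended to row 1. P = [[2]].
Insert 4: appended to row 1. P = [[2, 4]].
Insert 5: appended to row 1. P = [[2, 4, 5]].
Insert 3: 3 bumps 4 from row 1; 4 starts row 2. P = [[2, 3, 5], [4]].
Insert 1: 1 bumps 2 from row 1; 2 bumps 4 from row 2; 4 starts row 3. P = [[1, 3, 5], [2], [4]].

So P = [[1, 3, 5], [2], [4]], Q = [[1, 2, 3], [4], [5]].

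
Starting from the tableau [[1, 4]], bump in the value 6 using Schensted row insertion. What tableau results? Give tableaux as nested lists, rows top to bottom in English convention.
6 is larger than every entry of row 1, so it is appended to row 1. The new tableau is [[1, 4, 6]].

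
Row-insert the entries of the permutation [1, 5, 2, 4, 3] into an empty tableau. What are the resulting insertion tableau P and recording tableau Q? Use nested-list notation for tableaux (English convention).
Insert each entry of the permutation into P by Schensted row insertion, recording in Q the position of each new cell.

Insert 1: appended to row 1. P = [[1]].
Insert 5: appended to row 1. P = [[1, 5]].
Insert 2: 2 bumps 5 from row 1; 5 starts row 2. P = [[1, 2], [5]].
Insert 4: appended to row 1. P = [[1, 2, 4], [5]].
Insert 3: 3 bumps 4 from row 1; 4 bumps 5 from row 2; 5 starts row 3. P = [[1, 2, 3], [4], [5]].

So P = [[1, 2, 3], [4], [5]], Q = [[1, 2, 4], [3], [5]].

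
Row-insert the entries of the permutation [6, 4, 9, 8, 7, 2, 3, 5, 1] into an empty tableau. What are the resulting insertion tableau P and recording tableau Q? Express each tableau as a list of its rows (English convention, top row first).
P = [[1, 3, 5], [2, 7], [4, 8], [6], [9]], Q = [[1, 3, 8], [2, 4], [5, 7], [6], [9]]

Insert each entry of the permutation into P by Schensted row insertion, recording in Q the position of each new cell.

Insert 6: appended to row 1. P = [[6]], Q = [[1]].
Insert 4: 4 bumps 6 from row 1; 6 starts row 2. P = [[4], [6]], Q = [[1], [2]].
Insert 9: appended to row 1. P = [[4, 9], [6]], Q = [[1, 3], [2]].
Insert 8: 8 bumps 9 from row 1; 9 appends to row 2. P = [[4, 8], [6, 9]], Q = [[1, 3], [2, 4]].
Insert 7: 7 bumps 8 from row 1; 8 bumps 9 from row 2; 9 starts row 3. P = [[4, 7], [6, 8], [9]], Q = [[1, 3], [2, 4], [5]].
Insert 2: 2 bumps 4 from row 1; 4 bumps 6 from row 2; 6 bumps 9 from row 3; 9 starts row 4. P = [[2, 7], [4, 8], [6], [9]], Q = [[1, 3], [2, 4], [5], [6]].
Insert 3: 3 bumps 7 from row 1; 7 bumps 8 from row 2; 8 appends to row 3. P = [[2, 3], [4, 7], [6, 8], [9]], Q = [[1, 3], [2, 4], [5, 7], [6]].
Insert 5: appended to row 1. P = [[2, 3, 5], [4, 7], [6, 8], [9]], Q = [[1, 3, 8], [2, 4], [5, 7], [6]].
Insert 1: 1 bumps 2 from row 1; 2 bumps 4 from row 2; 4 bumps 6 from row 3; 6 bumps 9 from row 4; 9 starts row 5. P = [[1, 3, 5], [2, 7], [4, 8], [6], [9]], Q = [[1, 3, 8], [2, 4], [5, 7], [6], [9]].

So P = [[1, 3, 5], [2, 7], [4, 8], [6], [9]], Q = [[1, 3, 8], [2, 4], [5, 7], [6], [9]].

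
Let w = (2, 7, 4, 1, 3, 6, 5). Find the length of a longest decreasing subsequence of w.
3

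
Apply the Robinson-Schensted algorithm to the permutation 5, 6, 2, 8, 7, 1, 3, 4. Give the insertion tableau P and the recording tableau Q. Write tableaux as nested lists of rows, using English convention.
P = [[1, 3, 4], [2, 6, 7], [5, 8]], Q = [[1, 2, 4], [3, 5, 8], [6, 7]]

Insert each entry of the permutation into P by Schensted row insertion, recording in Q the position of each new cell.

Insert 5: appended to row 1. P = [[5]], Q = [[1]].
Insert 6: appended to row 1. P = [[5, 6]], Q = [[1, 2]].
Insert 2: 2 bumps 5 from row 1; 5 starts row 2. P = [[2, 6], [5]], Q = [[1, 2], [3]].
Insert 8: appended to row 1. P = [[2, 6, 8], [5]], Q = [[1, 2, 4], [3]].
Insert 7: 7 bumps 8 from row 1; 8 appends to row 2. P = [[2, 6, 7], [5, 8]], Q = [[1, 2, 4], [3, 5]].
Insert 1: 1 bumps 2 from row 1; 2 bumps 5 from row 2; 5 starts row 3. P = [[1, 6, 7], [2, 8], [5]], Q = [[1, 2, 4], [3, 5], [6]].
Insert 3: 3 bumps 6 from row 1; 6 bumps 8 from row 2; 8 appends to row 3. P = [[1, 3, 7], [2, 6], [5, 8]], Q = [[1, 2, 4], [3, 5], [6, 7]].
Insert 4: 4 bumps 7 from row 1; 7 appends to row 2. P = [[1, 3, 4], [2, 6, 7], [5, 8]], Q = [[1, 2, 4], [3, 5, 8], [6, 7]].

So P = [[1, 3, 4], [2, 6, 7], [5, 8]], Q = [[1, 2, 4], [3, 5, 8], [6, 7]].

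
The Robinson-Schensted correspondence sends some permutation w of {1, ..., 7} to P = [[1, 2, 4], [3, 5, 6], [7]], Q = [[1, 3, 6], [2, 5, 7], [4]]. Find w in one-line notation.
7 3 5 1 2 6 4

Reverse the RSK construction: for i from n down to 1, find the cell of Q containing i, remove the entry at that cell from P, and reverse-bump it up through P; the value ejected from row 1 is w(i).

Step i=7: Q has 7 at row 2, column 3; remove 6 from row 2 of P and reverse-bump: 6 enters row 1 and ejects 4. So w(7) = 4. P is now [[1, 2, 6], [3, 5], [7]].
Step i=6: Q has 6 at row 1, column 3; remove that cell from P, ejecting 6. So w(6) = 6. P is now [[1, 2], [3, 5], [7]].
Step i=5: Q has 5 at row 2, column 2; remove 5 from row 2 of P and reverse-bump: 5 enters row 1 and ejects 2. So w(5) = 2. P is now [[1, 5], [3], [7]].
Step i=4: Q has 4 at row 3, column 1; remove 7 from row 3 of P and reverse-bump: 7 enters row 2 and ejects 3; 3 enters row 1 and ejects 1. So w(4) = 1. P is now [[3, 5], [7]].
Step i=3: Q has 3 at row 1, column 2; remove that cell from P, ejecting 5. So w(3) = 5. P is now [[3], [7]].
Step i=2: Q has 2 at row 2, column 1; remove 7 from row 2 of P and reverse-bump: 7 enters row 1 and ejects 3. So w(2) = 3. P is now [[7]].
Step i=1: Q has 1 at row 1, column 1; remove that cell from P, ejecting 7. So w(1) = 7. P is now [].

So w = 7 3 5 1 2 6 4.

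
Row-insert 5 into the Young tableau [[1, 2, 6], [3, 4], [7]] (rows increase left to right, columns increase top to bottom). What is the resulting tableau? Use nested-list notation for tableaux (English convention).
[[1, 2, 5], [3, 4, 6], [7]]

In row 1, 5 replaces 6 (the leftmost entry greater than 5); 6 is bumped to row 2. 6 is appended to row 2. The new tableau is [[1, 2, 5], [3, 4, 6], [7]].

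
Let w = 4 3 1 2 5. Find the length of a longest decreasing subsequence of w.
3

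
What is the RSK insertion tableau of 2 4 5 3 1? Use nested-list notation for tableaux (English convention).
Insert 2: appended to row 1. P = [[2]].
Insert 4: appended to row 1. P = [[2, 4]].
Insert 5: appended to row 1. P = [[2, 4, 5]].
Insert 3: 3 bumps 4 from row 1; 4 starts row 2. P = [[2, 3, 5], [4]].
Insert 1: 1 bumps 2 from row 1; 2 bumps 4 from row 2; 4 starts row 3. P = [[1, 3, 5], [2], [4]].

So P = [[1, 3, 5], [2], [4]].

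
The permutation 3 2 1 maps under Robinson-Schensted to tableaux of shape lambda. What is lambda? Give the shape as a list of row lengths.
Row-insert each entry into an empty tableau.

After inserting 3: P = [[3]].
After inserting 2: P = [[2], [3]].
After inserting 1: P = [[1], [2], [3]].

The final insertion tableau P = [[1], [2], [3]] has shape [1, 1, 1].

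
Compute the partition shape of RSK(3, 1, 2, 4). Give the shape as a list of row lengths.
Row-insert each entry into an empty tableau.

After inserting 3: P = [[3]].
After inserting 1: P = [[1], [3]].
After inserting 2: P = [[1, 2], [3]].
After inserting 4: P = [[1, 2, 4], [3]].

The final insertion tableau P = [[1, 2, 4], [3]] has shape [3, 1].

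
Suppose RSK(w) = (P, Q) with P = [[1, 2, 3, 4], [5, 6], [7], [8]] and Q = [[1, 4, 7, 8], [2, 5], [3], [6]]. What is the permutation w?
8 5 1 7 6 2 3 4

Reverse RSK: for i = n, n-1, ..., 1, locate i in Q, remove the corresponding corner cell from P, and reverse-bump its entry up through P; the value ejected from row 1 is w(i).

So w = 8 5 1 7 6 2 3 4.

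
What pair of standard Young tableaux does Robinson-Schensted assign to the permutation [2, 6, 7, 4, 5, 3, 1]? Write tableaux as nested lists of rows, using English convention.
Insert each entry of the permutation into P by Schensted row insertion, recording in Q the position of each new cell.

Insert 2: appended to row 1. P = [[2]], Q = [[1]].
Insert 6: appended to row 1. P = [[2, 6]], Q = [[1, 2]].
Insert 7: appended to row 1. P = [[2, 6, 7]], Q = [[1, 2, 3]].
Insert 4: 4 bumps 6 from row 1; 6 starts row 2. P = [[2, 4, 7], [6]], Q = [[1, 2, 3], [4]].
Insert 5: 5 bumps 7 from row 1; 7 appends to row 2. P = [[2, 4, 5], [6, 7]], Q = [[1, 2, 3], [4, 5]].
Insert 3: 3 bumps 4 from row 1; 4 bumps 6 from row 2; 6 starts row 3. P = [[2, 3, 5], [4, 7], [6]], Q = [[1, 2, 3], [4, 5], [6]].
Insert 1: 1 bumps 2 from row 1; 2 bumps 4 from row 2; 4 bumps 6 from row 3; 6 starts row 4. P = [[1, 3, 5], [2, 7], [4], [6]], Q = [[1, 2, 3], [4, 5], [6], [7]].

So P = [[1, 3, 5], [2, 7], [4], [6]], Q = [[1, 2, 3], [4, 5], [6], [7]].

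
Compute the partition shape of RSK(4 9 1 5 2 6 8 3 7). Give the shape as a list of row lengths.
[4, 4, 1]

RSK row insertion gives P = [[1, 2, 3, 7], [4, 5, 6, 8], [9]], which has shape [4, 4, 1].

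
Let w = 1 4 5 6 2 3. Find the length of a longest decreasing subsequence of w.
2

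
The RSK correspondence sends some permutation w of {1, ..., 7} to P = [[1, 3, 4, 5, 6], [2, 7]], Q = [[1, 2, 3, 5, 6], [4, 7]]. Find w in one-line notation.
2 3 4 1 5 7 6

Reverse the RSK construction: for i from n down to 1, find the cell of Q containing i, remove the entry at that cell from P, and reverse-bump it up through P; the value ejected from row 1 is w(i).

Step i=7: Q has 7 at row 2, column 2; remove 7 from row 2 of P and reverse-bump: 7 enters row 1 and ejects 6. So w(7) = 6. P is now [[1, 3, 4, 5, 7], [2]].
Step i=6: Q has 6 at row 1, column 5; remove that cell from P, ejecting 7. So w(6) = 7. P is now [[1, 3, 4, 5], [2]].
Step i=5: Q has 5 at row 1, column 4; remove that cell from P, ejecting 5. So w(5) = 5. P is now [[1, 3, 4], [2]].
Step i=4: Q has 4 at row 2, column 1; remove 2 from row 2 of P and reverse-bump: 2 enters row 1 and ejects 1. So w(4) = 1. P is now [[2, 3, 4]].
Step i=3: Q has 3 at row 1, column 3; remove that cell from P, ejecting 4. So w(3) = 4. P is now [[2, 3]].
Step i=2: Q has 2 at row 1, column 2; remove that cell from P, ejecting 3. So w(2) = 3. P is now [[2]].
Step i=1: Q has 1 at row 1, column 1; remove that cell from P, ejecting 2. So w(1) = 2. P is now [].

So w = 2 3 4 1 5 7 6.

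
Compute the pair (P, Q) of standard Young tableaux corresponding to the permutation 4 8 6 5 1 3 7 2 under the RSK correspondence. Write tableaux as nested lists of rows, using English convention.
Insert each entry of the permutation into P by Schensted row insertion, recording in Q the position of each new cell.

Insert 4: appended to row 1. P = [[4]], Q = [[1]].
Insert 8: appended to row 1. P = [[4, 8]], Q = [[1, 2]].
Insert 6: 6 bumps 8 from row 1; 8 starts row 2. P = [[4, 6], [8]], Q = [[1, 2], [3]].
Insert 5: 5 bumps 6 from row 1; 6 bumps 8 from row 2; 8 starts row 3. P = [[4, 5], [6], [8]], Q = [[1, 2], [3], [4]].
Insert 1: 1 bumps 4 from row 1; 4 bumps 6 from row 2; 6 bumps 8 from row 3; 8 starts row 4. P = [[1, 5], [4], [6], [8]], Q = [[1, 2], [3], [4], [5]].
Insert 3: 3 bumps 5 from row 1; 5 appends to row 2. P = [[1, 3], [4, 5], [6], [8]], Q = [[1, 2], [3, 6], [4], [5]].
Insert 7: appended to row 1. P = [[1, 3, 7], [4, 5], [6], [8]], Q = [[1, 2, 7], [3, 6], [4], [5]].
Insert 2: 2 bumps 3 from row 1; 3 bumps 4 from row 2; 4 bumps 6 from row 3; 6 bumps 8 from row 4; 8 starts row 5. P = [[1, 2, 7], [3, 5], [4], [6], [8]], Q = [[1, 2, 7], [3, 6], [4], [5], [8]].

So P = [[1, 2, 7], [3, 5], [4], [6], [8]], Q = [[1, 2, 7], [3, 6], [4], [5], [8]].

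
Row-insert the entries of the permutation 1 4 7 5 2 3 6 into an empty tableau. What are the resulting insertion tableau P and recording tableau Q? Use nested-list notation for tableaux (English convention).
P = [[1, 2, 3, 6], [4, 5], [7]], Q = [[1, 2, 3, 7], [4, 6], [5]]

Insert each entry of the permutation into P by Schensted row insertion, recording in Q the position of each new cell.

Insert 1: appended to row 1. P = [[1]].
Insert 4: appended to row 1. P = [[1, 4]].
Insert 7: appended to row 1. P = [[1, 4, 7]].
Insert 5: 5 bumps 7 from row 1; 7 starts row 2. P = [[1, 4, 5], [7]].
Insert 2: 2 bumps 4 from row 1; 4 bumps 7 from row 2; 7 starts row 3. P = [[1, 2, 5], [4], [7]].
Insert 3: 3 bumps 5 from row 1; 5 appends to row 2. P = [[1, 2, 3], [4, 5], [7]].
Insert 6: appended to row 1. P = [[1, 2, 3, 6], [4, 5], [7]].

So P = [[1, 2, 3, 6], [4, 5], [7]], Q = [[1, 2, 3, 7], [4, 6], [5]].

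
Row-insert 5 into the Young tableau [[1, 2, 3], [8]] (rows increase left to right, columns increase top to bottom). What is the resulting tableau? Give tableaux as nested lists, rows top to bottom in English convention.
5 is larger than every entry of row 1, so it is appended to row 1. The new tableau is [[1, 2, 3, 5], [8]].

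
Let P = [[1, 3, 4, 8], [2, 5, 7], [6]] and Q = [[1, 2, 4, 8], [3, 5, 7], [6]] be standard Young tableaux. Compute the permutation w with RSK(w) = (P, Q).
Reverse the RSK construction: for i from n down to 1, find the cell of Q containing i, remove the entry at that cell from P, and reverse-bump it up through P; the value ejected from row 1 is w(i).

Step i=8: Q has 8 at row 1, column 4; remove that cell from P, ejecting 8. So w(8) = 8. P is now [[1, 3, 4], [2, 5, 7], [6]].
Step i=7: Q has 7 at row 2, column 3; remove 7 from row 2 of P and reverse-bump: 7 enters row 1 and ejects 4. So w(7) = 4. P is now [[1, 3, 7], [2, 5], [6]].
Step i=6: Q has 6 at row 3, column 1; remove 6 from row 3 of P and reverse-bump: 6 enters row 2 and ejects 5; 5 enters row 1 and ejects 3. So w(6) = 3. P is now [[1, 5, 7], [2, 6]].
Step i=5: Q has 5 at row 2, column 2; remove 6 from row 2 of P and reverse-bump: 6 enters row 1 and ejects 5. So w(5) = 5. P is now [[1, 6, 7], [2]].
Step i=4: Q has 4 at row 1, column 3; remove that cell from P, ejecting 7. So w(4) = 7. P is now [[1, 6], [2]].
Step i=3: Q has 3 at row 2, column 1; remove 2 from row 2 of P and reverse-bump: 2 enters row 1 and ejects 1. So w(3) = 1. P is now [[2, 6]].
Step i=2: Q has 2 at row 1, column 2; remove that cell from P, ejecting 6. So w(2) = 6. P is now [[2]].
Step i=1: Q has 1 at row 1, column 1; remove that cell from P, ejecting 2. So w(1) = 2. P is now [].

So w = 2 6 1 7 5 3 4 8.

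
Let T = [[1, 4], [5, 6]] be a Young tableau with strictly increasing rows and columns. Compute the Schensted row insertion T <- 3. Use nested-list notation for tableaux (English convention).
In row 1, 3 replaces 4 (the leftmost entry greater than 3); 4 is bumped to row 2. In row 2, 4 replaces 5 (the leftmost entry greater than 4); 5 is bumped to row 3. 5 starts a new row 3. The new tableau is [[1, 3], [4, 6], [5]].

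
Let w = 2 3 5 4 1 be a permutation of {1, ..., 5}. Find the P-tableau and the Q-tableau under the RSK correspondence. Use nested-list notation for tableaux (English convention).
P = [[1, 3, 4], [2], [5]], Q = [[1, 2, 3], [4], [5]]

Insert each entry of the permutation into P by Schensted row insertion, recording in Q the position of each new cell.

After inserting 2: P = [[2]].
After inserting 3: P = [[2, 3]].
After inserting 5: P = [[2, 3, 5]].
After inserting 4: P = [[2, 3, 4], [5]].
After inserting 1: P = [[1, 3, 4], [2], [5]].

So P = [[1, 3, 4], [2], [5]], Q = [[1, 2, 3], [4], [5]].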